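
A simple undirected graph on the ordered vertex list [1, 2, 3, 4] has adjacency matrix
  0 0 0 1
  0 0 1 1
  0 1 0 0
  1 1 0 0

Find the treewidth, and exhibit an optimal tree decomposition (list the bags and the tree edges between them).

Treewidth 1.
One optimal decomposition is:
Bags: B1 = {2, 3}  B2 = {2, 4}  B3 = {1, 4}
Tree: B1–B2, B2–B3

Every bag has size at most 2, so the width is 2 − 1 = 1 and tw(G) ≤ 1. Any graph with an edge has treewidth ≥ 1, and G has the edge 3–2. Combining the bounds, tw(G) = 1.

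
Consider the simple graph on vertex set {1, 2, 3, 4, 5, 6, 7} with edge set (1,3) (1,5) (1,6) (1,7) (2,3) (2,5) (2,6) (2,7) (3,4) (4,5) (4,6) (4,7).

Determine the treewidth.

3

A width-3 tree decomposition is:
Bags: B1 = {1, 2, 4, 5}  B2 = {1, 2, 3, 4}  B3 = {1, 2, 4, 6}  B4 = {1, 2, 4, 7}
Tree: B1–B2, B2–B3, B3–B4
Every bag has size at most 4, so the width is 4 − 1 = 3 and tw(G) ≤ 3. For the lower bound: the 4 vertex sets {4,5}, {2,3}, {1}, {6} are disjoint, each induces a connected subgraph, and every pair is joined by at least one edge of G. Contracting each set to a single vertex therefore yields K_{4} as a minor, and since treewidth is minor-monotone, tw(G) ≥ tw(K_{4}) = 3. Hence tw(G) = 3 exactly.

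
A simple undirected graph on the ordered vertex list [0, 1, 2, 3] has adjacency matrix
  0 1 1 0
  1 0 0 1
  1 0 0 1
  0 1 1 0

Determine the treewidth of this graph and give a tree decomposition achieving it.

Every bag has size at most 3, so the width is 3 − 1 = 2 and tw(G) ≤ 2. Since 2–0–1–3–2 is a cycle in G, G is not acyclic. Forests are exactly the graphs of treewidth ≤ 1, so tw(G) ≥ 2. Hence tw(G) = 2 exactly.

Treewidth 2.
One optimal decomposition is:
Bags: B1 = {0, 1, 2}  B2 = {1, 2, 3}
Tree: B1–B2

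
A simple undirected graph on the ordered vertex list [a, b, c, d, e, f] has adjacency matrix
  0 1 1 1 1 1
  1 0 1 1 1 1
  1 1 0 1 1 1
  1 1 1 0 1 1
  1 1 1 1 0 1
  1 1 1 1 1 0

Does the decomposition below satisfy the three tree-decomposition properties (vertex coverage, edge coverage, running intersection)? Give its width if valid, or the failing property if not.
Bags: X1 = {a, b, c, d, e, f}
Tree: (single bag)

Vertex coverage: the bags together contain {a, b, c, d, e, f}, the full vertex set. Edge coverage: each edge of G has both endpoints in at least one bag. Running intersection: for every vertex, the bags containing it form a connected subtree. All three properties hold, so this is a valid tree decomposition of width max|bag| − 1 = 5, and hence tw(G) ≤ 5.

Yes; width 5.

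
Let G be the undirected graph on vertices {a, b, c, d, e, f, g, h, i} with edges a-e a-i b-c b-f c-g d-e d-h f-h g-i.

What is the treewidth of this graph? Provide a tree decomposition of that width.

Every bag has size at most 3, so the width is 3 − 1 = 2 and tw(G) ≤ 2. Since d–h–f–b–c–g–i–a–e–d is a cycle in G, G is not acyclic. Forests are exactly the graphs of treewidth ≤ 1, so tw(G) ≥ 2. The upper and lower bounds meet at 2, so that is the treewidth.

Treewidth 2.
Bags: B1 = {d, f, h}  B2 = {b, d, f}  B3 = {b, c, d}  B4 = {c, d, g}  B5 = {d, g, i}  B6 = {a, d, i}  B7 = {a, d, e}
Tree: B1–B2, B2–B3, B3–B4, B4–B5, B5–B6, B6–B7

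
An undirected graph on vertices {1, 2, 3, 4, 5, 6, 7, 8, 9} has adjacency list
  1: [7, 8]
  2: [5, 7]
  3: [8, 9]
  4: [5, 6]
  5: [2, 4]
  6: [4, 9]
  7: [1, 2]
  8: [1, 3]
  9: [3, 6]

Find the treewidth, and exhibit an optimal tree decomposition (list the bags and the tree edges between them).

Every bag has size at most 3, so the width is 3 − 1 = 2 and tw(G) ≤ 2. Since 1–8–3–9–6–4–5–2–7–1 is a cycle in G, G is not acyclic. Forests are exactly the graphs of treewidth ≤ 1, so tw(G) ≥ 2. Hence tw(G) = 2 exactly.

Treewidth 2.
Bags: B1 = {1, 3, 8}  B2 = {1, 3, 9}  B3 = {1, 6, 9}  B4 = {1, 4, 6}  B5 = {1, 4, 5}  B6 = {1, 2, 5}  B7 = {1, 2, 7}
Tree: B1–B2, B2–B3, B3–B4, B4–B5, B5–B6, B6–B7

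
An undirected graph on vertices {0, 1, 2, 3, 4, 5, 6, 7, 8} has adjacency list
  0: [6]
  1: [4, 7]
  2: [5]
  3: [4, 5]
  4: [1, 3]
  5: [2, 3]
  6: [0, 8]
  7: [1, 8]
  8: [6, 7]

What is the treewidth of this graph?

A width-1 tree decomposition is:
Bags: B1 = {0, 6}  B2 = {6, 8}  B3 = {7, 8}  B4 = {1, 7}  B5 = {1, 4}  B6 = {3, 4}  B7 = {3, 5}  B8 = {2, 5}
Tree: B1–B2, B2–B3, B3–B4, B4–B5, B5–B6, B6–B7, B7–B8
Each bag holds 2 vertices, so the decomposition has width 1, which upper-bounds the treewidth. Any graph with an edge has treewidth ≥ 1, and G has the edge 0–6. Hence tw(G) = 1 exactly.

1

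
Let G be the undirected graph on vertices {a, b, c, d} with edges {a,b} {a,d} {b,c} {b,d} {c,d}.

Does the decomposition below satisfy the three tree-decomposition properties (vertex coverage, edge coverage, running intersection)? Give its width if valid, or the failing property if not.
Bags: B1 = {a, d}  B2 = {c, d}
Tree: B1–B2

No — vertex b appears in no bag.

A tree decomposition must satisfy three properties: every vertex lies in some bag; for every edge, both endpoints lie together in some bag; and for every vertex, the bags containing it form a connected subtree. Here vertex b appears in no bag, so the decomposition is invalid.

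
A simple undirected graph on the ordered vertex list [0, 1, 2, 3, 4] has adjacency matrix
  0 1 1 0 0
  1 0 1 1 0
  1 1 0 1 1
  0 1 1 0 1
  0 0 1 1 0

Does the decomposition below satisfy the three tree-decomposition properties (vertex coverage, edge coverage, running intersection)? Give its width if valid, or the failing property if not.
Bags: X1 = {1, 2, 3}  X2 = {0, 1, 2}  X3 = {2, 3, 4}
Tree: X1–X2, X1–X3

Checking the three conditions: (i) the bags cover all of {0, 1, 2, 3, 4}; (ii) for each edge, some bag contains both endpoints; (iii) the bags containing any fixed vertex form a subtree. All hold, so the decomposition is valid with width 3 − 1 = 2.

Yes; width 2.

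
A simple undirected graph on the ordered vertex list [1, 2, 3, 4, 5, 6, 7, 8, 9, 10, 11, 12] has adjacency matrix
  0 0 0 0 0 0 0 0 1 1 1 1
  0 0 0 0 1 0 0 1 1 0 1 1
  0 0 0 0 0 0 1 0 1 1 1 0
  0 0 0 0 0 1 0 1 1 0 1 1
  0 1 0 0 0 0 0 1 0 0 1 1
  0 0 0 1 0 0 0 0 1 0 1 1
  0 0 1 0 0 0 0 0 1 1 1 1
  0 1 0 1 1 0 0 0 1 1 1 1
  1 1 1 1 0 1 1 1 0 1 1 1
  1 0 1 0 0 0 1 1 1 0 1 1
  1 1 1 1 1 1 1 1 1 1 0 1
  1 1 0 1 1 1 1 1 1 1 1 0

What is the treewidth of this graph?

4

A width-4 tree decomposition is:
Bags: B1 = {4, 6, 9, 11, 12}  B2 = {4, 8, 9, 11, 12}  B3 = {2, 8, 9, 11, 12}  B4 = {8, 9, 10, 11, 12}  B5 = {1, 9, 10, 11, 12}  B6 = {7, 9, 10, 11, 12}  B7 = {3, 7, 9, 10, 11}  B8 = {2, 5, 8, 11, 12}
Tree: B1–B2, B2–B3, B2–B4, B4–B5, B4–B6, B6–B7, B3–B8
The largest bag has 5 vertices, giving width 4; this decomposition certifies tw(G) ≤ 4. For the lower bound, the 5 vertices {3, 7, 9, 10, 11} are pairwise adjacent, and any tree decomposition puts a clique entirely inside one bag — forcing width ≥ 4. Hence tw(G) = 4 exactly.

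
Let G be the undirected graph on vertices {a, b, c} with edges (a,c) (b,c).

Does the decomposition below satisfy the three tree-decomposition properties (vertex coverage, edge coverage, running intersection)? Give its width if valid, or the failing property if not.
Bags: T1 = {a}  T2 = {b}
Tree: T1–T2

No — vertex c appears in no bag.

A tree decomposition must satisfy three properties: every vertex lies in some bag; for every edge, both endpoints lie together in some bag; and for every vertex, the bags containing it form a connected subtree. Here vertex c appears in no bag, so the decomposition is invalid.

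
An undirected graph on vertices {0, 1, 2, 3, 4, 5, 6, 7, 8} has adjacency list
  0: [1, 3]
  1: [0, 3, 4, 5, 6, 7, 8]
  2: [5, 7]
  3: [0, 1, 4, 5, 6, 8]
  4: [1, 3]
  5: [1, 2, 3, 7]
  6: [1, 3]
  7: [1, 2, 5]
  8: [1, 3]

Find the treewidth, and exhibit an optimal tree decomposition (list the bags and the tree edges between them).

Treewidth 2.
Bags: B1 = {1, 3, 5}  B2 = {1, 5, 7}  B3 = {1, 3, 4}  B4 = {1, 3, 6}  B5 = {2, 5, 7}  B6 = {1, 3, 8}  B7 = {0, 1, 3}
Tree: B1–B2, B1–B3, B1–B4, B2–B5, B1–B6, B6–B7

Each bag holds 3 vertices, so the decomposition has width 2, which upper-bounds the treewidth. For the lower bound, the 3 vertices {0, 1, 3} are pairwise adjacent, and any tree decomposition puts a clique entirely inside one bag — forcing width ≥ 2. Hence tw(G) = 2 exactly.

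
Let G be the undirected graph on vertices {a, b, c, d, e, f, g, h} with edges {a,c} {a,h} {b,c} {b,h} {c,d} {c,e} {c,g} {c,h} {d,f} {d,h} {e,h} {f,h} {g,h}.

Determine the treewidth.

2

A width-2 tree decomposition is:
Bags: B1 = {c, e, h}  B2 = {c, d, h}  B3 = {c, g, h}  B4 = {d, f, h}  B5 = {b, c, h}  B6 = {a, c, h}
Tree: B1–B2, B1–B3, B2–B4, B3–B5, B1–B6
Each bag holds 3 vertices, so the decomposition has width 2, which upper-bounds the treewidth. Conversely, {c, d, h} is a clique of size 3, and the vertices of any clique must share a bag in every tree decomposition; so some bag has ≥ 3 vertices and tw(G) ≥ 2. Hence tw(G) = 2 exactly.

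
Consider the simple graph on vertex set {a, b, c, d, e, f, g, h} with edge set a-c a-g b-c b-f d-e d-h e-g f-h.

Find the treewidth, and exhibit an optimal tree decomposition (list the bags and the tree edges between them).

Every bag has size at most 3, so the width is 3 − 1 = 2 and tw(G) ≤ 2. Since e–g–a–c–b–f–h–d–e is a cycle in G, G is not acyclic. Forests are exactly the graphs of treewidth ≤ 1, so tw(G) ≥ 2. Combining the bounds, tw(G) = 2.

Treewidth 2.
Bags: B1 = {a, e, g}  B2 = {a, c, e}  B3 = {b, c, e}  B4 = {b, e, f}  B5 = {e, f, h}  B6 = {d, e, h}
Tree: B1–B2, B2–B3, B3–B4, B4–B5, B5–B6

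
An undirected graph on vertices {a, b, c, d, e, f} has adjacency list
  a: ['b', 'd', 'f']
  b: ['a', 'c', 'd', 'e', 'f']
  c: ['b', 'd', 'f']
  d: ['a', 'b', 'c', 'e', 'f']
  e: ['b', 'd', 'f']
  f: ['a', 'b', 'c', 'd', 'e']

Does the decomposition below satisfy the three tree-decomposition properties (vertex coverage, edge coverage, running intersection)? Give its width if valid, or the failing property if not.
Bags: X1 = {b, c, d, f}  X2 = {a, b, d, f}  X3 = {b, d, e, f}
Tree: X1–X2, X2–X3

Yes; width 3.

Checking the three conditions: (i) the bags cover all of {a, b, c, d, e, f}; (ii) for each edge, some bag contains both endpoints; (iii) the bags containing any fixed vertex form a subtree. All hold, so the decomposition is valid with width 4 − 1 = 3.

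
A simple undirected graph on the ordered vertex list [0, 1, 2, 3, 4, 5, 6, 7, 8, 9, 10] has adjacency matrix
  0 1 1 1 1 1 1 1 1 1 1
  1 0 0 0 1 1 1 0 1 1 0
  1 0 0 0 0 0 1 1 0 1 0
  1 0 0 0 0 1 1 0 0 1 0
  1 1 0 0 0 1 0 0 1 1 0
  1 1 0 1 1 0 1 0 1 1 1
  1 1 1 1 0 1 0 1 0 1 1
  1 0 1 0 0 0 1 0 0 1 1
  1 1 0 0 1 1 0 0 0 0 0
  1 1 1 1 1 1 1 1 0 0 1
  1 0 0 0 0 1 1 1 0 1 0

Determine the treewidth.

A width-4 tree decomposition is:
Bags: B1 = {0, 1, 5, 6, 9}  B2 = {0, 1, 4, 5, 9}  B3 = {0, 5, 6, 9, 10}  B4 = {0, 3, 5, 6, 9}  B5 = {0, 1, 4, 5, 8}  B6 = {0, 6, 7, 9, 10}  B7 = {0, 2, 6, 7, 9}
Tree: B1–B2, B1–B3, B3–B4, B2–B5, B3–B6, B6–B7
The largest bag has 5 vertices, giving width 4; this decomposition certifies tw(G) ≤ 4. On the other hand G contains the 5-clique {0, 1, 4, 5, 8}. A clique must lie in a single bag of any decomposition, so no decomposition can have width below 4. Combining the bounds, tw(G) = 4.

4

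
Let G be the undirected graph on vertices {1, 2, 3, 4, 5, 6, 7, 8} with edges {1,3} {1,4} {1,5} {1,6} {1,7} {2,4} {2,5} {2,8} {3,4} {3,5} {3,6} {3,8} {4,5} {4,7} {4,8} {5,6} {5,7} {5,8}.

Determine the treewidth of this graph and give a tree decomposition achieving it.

Each bag holds 4 vertices, so the decomposition has width 3, which upper-bounds the treewidth. For the lower bound, the 4 vertices {2, 4, 5, 8} are pairwise adjacent, and any tree decomposition puts a clique entirely inside one bag — forcing width ≥ 3. Combining the bounds, tw(G) = 3.

Treewidth 3.
One optimal decomposition is:
Bags: B1 = {1, 3, 4, 5}  B2 = {3, 4, 5, 8}  B3 = {1, 4, 5, 7}  B4 = {2, 4, 5, 8}  B5 = {1, 3, 5, 6}
Tree: B1–B2, B1–B3, B2–B4, B1–B5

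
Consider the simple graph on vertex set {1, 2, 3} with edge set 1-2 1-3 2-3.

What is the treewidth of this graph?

A width-2 tree decomposition is:
Bags: B1 = {1, 2, 3}
Tree: (single bag)
With just one bag of size 3, the width is 3 − 1 = 2, so tw(G) ≤ 2. Conversely, {1, 2, 3} is a clique of size 3, and the vertices of any clique must share a bag in every tree decomposition; so some bag has ≥ 3 vertices and tw(G) ≥ 2. Therefore the treewidth is 2.

2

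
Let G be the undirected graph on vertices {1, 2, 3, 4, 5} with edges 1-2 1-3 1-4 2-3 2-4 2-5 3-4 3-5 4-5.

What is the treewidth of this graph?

A width-3 tree decomposition is:
Bags: B1 = {1, 2, 3, 4}  B2 = {2, 3, 4, 5}
Tree: B1–B2
Each bag holds 4 vertices, so the decomposition has width 3, which upper-bounds the treewidth. On the other hand G contains the 4-clique {1, 2, 3, 4}. A clique must lie in a single bag of any decomposition, so no decomposition can have width below 3. Combining the bounds, tw(G) = 3.

3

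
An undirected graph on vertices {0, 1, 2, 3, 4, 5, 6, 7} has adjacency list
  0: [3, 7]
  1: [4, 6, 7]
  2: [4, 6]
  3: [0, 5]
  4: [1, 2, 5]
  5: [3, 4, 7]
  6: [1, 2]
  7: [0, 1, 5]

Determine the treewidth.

A width-2 tree decomposition is:
Bags: B1 = {2, 4, 6}  B2 = {1, 4, 6}  B3 = {1, 4, 5}  B4 = {1, 5, 7}  B5 = {3, 5, 7}  B6 = {0, 3, 7}
Tree: B1–B2, B2–B3, B3–B4, B4–B5, B5–B6
Each bag holds 3 vertices, so the decomposition has width 2, which upper-bounds the treewidth. For the lower bound, G contains the cycle 2–6–1–4–2, so G is not a forest; only forests have treewidth ≤ 1, hence tw(G) ≥ 2. The upper and lower bounds meet at 2, so that is the treewidth.

2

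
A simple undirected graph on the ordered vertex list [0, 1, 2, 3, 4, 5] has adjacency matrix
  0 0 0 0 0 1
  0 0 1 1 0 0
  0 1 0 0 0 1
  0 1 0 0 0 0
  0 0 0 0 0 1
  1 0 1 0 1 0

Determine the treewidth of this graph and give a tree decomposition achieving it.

Treewidth 1.
One optimal decomposition is:
Bags: B1 = {4, 5}  B2 = {2, 5}  B3 = {1, 2}  B4 = {0, 5}  B5 = {1, 3}
Tree: B1–B2, B2–B3, B2–B4, B3–B5

Each bag holds 2 vertices, so the decomposition has width 1, which upper-bounds the treewidth. Any graph with an edge has treewidth ≥ 1, and G has the edge 5–4. Combining the bounds, tw(G) = 1.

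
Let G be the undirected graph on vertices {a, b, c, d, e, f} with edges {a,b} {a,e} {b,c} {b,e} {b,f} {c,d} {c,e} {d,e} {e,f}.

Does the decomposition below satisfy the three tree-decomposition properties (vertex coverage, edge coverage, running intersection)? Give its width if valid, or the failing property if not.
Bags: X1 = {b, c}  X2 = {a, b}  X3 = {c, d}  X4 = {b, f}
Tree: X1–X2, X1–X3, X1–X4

A tree decomposition must satisfy three properties: every vertex lies in some bag; for every edge, both endpoints lie together in some bag; and for every vertex, the bags containing it form a connected subtree. Here vertex e appears in no bag, so the decomposition is invalid.

No — vertex e appears in no bag.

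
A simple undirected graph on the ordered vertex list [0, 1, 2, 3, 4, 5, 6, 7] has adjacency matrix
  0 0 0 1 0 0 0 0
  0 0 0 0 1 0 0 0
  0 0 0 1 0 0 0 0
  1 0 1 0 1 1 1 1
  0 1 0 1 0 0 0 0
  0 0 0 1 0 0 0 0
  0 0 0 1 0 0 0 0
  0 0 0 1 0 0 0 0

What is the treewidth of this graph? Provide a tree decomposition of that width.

The largest bag has 2 vertices, giving width 1; this decomposition certifies tw(G) ≤ 1. Since G has at least one edge (e.g. 6–3), it is not an edgeless graph, so tw(G) ≥ 1. Hence tw(G) = 1 exactly.

Treewidth 1.
Bags: B1 = {3, 6}  B2 = {3, 7}  B3 = {0, 3}  B4 = {3, 5}  B5 = {3, 4}  B6 = {1, 4}  B7 = {2, 3}
Tree: B1–B2, B1–B3, B1–B4, B2–B5, B5–B6, B3–B7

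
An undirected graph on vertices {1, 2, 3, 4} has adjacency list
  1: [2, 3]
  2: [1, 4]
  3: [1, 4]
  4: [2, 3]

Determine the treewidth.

A width-2 tree decomposition is:
Bags: B1 = {1, 2, 3}  B2 = {2, 3, 4}
Tree: B1–B2
Each bag holds 3 vertices, so the decomposition has width 2, which upper-bounds the treewidth. Since 3–1–2–4–3 is a cycle in G, G is not acyclic. Forests are exactly the graphs of treewidth ≤ 1, so tw(G) ≥ 2. Hence tw(G) = 2 exactly.

2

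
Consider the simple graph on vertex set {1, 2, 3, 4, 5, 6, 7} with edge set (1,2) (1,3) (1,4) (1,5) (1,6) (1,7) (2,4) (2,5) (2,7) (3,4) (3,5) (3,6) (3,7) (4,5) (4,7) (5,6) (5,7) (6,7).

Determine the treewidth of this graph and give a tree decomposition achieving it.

Treewidth 4.
One such decomposition:
Bags: B1 = {1, 3, 4, 5, 7}  B2 = {1, 3, 5, 6, 7}  B3 = {1, 2, 4, 5, 7}
Tree: B1–B2, B1–B3

The largest bag has 5 vertices, giving width 4; this decomposition certifies tw(G) ≤ 4. For the lower bound, the 5 vertices {1, 2, 4, 5, 7} are pairwise adjacent, and any tree decomposition puts a clique entirely inside one bag — forcing width ≥ 4. Hence tw(G) = 4 exactly.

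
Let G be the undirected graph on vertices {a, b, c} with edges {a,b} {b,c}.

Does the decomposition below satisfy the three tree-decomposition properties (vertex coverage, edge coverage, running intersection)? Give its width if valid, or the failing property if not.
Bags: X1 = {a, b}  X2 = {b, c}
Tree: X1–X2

Vertex coverage: the bags together contain {a, b, c}, the full vertex set. Edge coverage: each edge of G has both endpoints in at least one bag. Running intersection: for every vertex, the bags containing it form a connected subtree. All three properties hold, so this is a valid tree decomposition of width max|bag| − 1 = 1, and hence tw(G) ≤ 1.

Yes; width 1.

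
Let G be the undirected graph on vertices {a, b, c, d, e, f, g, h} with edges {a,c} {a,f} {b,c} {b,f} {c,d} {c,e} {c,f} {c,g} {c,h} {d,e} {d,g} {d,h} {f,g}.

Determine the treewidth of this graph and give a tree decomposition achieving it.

Treewidth 2.
One optimal decomposition is:
Bags: B1 = {c, d, g}  B2 = {c, f, g}  B3 = {a, c, f}  B4 = {c, d, h}  B5 = {c, d, e}  B6 = {b, c, f}
Tree: B1–B2, B2–B3, B1–B4, B1–B5, B3–B6

Each bag holds 3 vertices, so the decomposition has width 2, which upper-bounds the treewidth. Conversely, {c, d, g} is a clique of size 3, and the vertices of any clique must share a bag in every tree decomposition; so some bag has ≥ 3 vertices and tw(G) ≥ 2. The upper and lower bounds meet at 2, so that is the treewidth.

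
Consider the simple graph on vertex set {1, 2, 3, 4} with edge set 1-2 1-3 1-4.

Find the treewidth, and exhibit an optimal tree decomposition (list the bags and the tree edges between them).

Every bag has size at most 2, so the width is 2 − 1 = 1 and tw(G) ≤ 1. Since G has at least one edge (e.g. 1–3), it is not an edgeless graph, so tw(G) ≥ 1. Combining the bounds, tw(G) = 1.

Treewidth 1.
One such decomposition:
Bags: B1 = {1, 3}  B2 = {1, 2}  B3 = {1, 4}
Tree: B1–B2, B2–B3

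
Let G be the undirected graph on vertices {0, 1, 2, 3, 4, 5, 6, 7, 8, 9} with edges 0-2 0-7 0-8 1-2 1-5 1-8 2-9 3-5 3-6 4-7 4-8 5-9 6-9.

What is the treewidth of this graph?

A width-2 tree decomposition is:
Bags: B1 = {4, 7, 8}  B2 = {0, 7, 8}  B3 = {0, 1, 8}  B4 = {0, 1, 2}  B5 = {1, 2, 5}  B6 = {2, 5, 9}  B7 = {3, 5, 9}  B8 = {3, 6, 9}
Tree: B1–B2, B2–B3, B3–B4, B4–B5, B5–B6, B6–B7, B7–B8
The largest bag has 3 vertices, giving width 2; this decomposition certifies tw(G) ≤ 2. The edges 4–7–0–8–4 form a cycle, so G is not a tree and its treewidth is at least 2. Combining the bounds, tw(G) = 2.

2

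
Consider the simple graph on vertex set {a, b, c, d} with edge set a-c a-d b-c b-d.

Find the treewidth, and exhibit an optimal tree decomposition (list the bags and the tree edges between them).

Treewidth 2.
One such decomposition:
Bags: B1 = {a, b, c}  B2 = {a, b, d}
Tree: B1–B2

The largest bag has 3 vertices, giving width 2; this decomposition certifies tw(G) ≤ 2. The edges a–c–b–d–a form a cycle, so G is not a tree and its treewidth is at least 2. The upper and lower bounds meet at 2, so that is the treewidth.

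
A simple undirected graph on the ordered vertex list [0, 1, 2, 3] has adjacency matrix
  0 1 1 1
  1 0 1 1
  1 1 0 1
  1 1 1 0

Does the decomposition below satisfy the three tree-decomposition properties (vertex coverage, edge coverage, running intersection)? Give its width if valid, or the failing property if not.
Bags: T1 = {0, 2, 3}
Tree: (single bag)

A tree decomposition must satisfy three properties: every vertex lies in some bag; for every edge, both endpoints lie together in some bag; and for every vertex, the bags containing it form a connected subtree. Here vertex 1 appears in no bag, so the decomposition is invalid.

No — vertex 1 appears in no bag.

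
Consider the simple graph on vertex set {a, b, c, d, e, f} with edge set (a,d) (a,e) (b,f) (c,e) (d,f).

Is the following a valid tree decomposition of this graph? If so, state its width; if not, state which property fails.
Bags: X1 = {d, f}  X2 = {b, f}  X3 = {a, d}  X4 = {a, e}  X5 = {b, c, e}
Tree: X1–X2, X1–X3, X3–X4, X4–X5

A tree decomposition must satisfy three properties: every vertex lies in some bag; for every edge, both endpoints lie together in some bag; and for every vertex, the bags containing it form a connected subtree. Here bags containing vertex b are not connected in the tree, so the decomposition is invalid.

No — bags containing vertex b are not connected in the tree.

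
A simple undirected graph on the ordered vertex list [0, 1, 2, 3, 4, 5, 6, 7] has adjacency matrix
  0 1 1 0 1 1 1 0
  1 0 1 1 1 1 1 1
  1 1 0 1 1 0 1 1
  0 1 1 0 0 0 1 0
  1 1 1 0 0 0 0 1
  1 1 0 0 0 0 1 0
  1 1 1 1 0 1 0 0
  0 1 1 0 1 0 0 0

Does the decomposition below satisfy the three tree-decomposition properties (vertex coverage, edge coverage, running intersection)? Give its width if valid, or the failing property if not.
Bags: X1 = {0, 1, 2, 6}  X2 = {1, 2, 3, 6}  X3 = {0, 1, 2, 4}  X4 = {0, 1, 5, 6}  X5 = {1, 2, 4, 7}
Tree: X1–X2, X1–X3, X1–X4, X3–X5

Yes; width 3.

Vertex coverage: the bags together contain {0, 1, 2, 3, 4, 5, 6, 7}, the full vertex set. Edge coverage: each edge of G has both endpoints in at least one bag. Running intersection: for every vertex, the bags containing it form a connected subtree. All three properties hold, so this is a valid tree decomposition of width max|bag| − 1 = 3, and hence tw(G) ≤ 3.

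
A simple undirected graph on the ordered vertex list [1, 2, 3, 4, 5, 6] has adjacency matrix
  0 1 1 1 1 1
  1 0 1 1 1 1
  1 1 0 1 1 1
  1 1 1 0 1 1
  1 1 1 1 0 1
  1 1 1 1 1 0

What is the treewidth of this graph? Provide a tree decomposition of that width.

Treewidth 5.
One such decomposition:
Bags: B1 = {1, 2, 3, 4, 5, 6}
Tree: (single bag)

A single bag containing all 6 vertices is trivially a valid decomposition of width 5. For the lower bound, the 6 vertices {1, 2, 3, 4, 5, 6} are pairwise adjacent, and any tree decomposition puts a clique entirely inside one bag — forcing width ≥ 5. The upper and lower bounds meet at 5, so that is the treewidth.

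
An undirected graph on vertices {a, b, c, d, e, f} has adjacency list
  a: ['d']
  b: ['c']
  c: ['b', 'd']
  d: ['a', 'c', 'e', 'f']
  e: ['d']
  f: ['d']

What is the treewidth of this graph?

A width-1 tree decomposition is:
Bags: B1 = {d, e}  B2 = {a, d}  B3 = {d, f}  B4 = {c, d}  B5 = {b, c}
Tree: B1–B2, B2–B3, B2–B4, B4–B5
Every bag has size at most 2, so the width is 2 − 1 = 1 and tw(G) ≤ 1. Any graph with an edge has treewidth ≥ 1, and G has the edge d–e. Combining the bounds, tw(G) = 1.

1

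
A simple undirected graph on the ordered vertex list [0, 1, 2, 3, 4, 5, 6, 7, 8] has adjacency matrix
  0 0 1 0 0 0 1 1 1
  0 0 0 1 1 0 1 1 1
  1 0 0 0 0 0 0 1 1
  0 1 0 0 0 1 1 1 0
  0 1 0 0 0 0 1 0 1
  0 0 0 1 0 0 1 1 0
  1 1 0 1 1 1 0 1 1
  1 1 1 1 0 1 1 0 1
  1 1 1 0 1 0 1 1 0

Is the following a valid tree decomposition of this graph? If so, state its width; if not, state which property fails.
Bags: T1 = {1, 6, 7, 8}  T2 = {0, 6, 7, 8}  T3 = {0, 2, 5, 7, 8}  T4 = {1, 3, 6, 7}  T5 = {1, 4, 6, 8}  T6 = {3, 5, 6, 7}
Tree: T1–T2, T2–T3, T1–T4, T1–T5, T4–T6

No — bags containing vertex 5 are not connected in the tree.

A tree decomposition must satisfy three properties: every vertex lies in some bag; for every edge, both endpoints lie together in some bag; and for every vertex, the bags containing it form a connected subtree. Here bags containing vertex 5 are not connected in the tree, so the decomposition is invalid.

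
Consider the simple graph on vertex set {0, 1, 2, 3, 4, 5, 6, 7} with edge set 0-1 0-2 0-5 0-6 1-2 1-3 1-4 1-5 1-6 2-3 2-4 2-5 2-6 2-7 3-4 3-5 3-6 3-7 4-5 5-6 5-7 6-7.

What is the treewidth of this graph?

4

A width-4 tree decomposition is:
Bags: B1 = {1, 2, 3, 5, 6}  B2 = {0, 1, 2, 5, 6}  B3 = {1, 2, 3, 4, 5}  B4 = {2, 3, 5, 6, 7}
Tree: B1–B2, B1–B3, B1–B4
Every bag has size at most 5, so the width is 5 − 1 = 4 and tw(G) ≤ 4. On the other hand G contains the 5-clique {0, 1, 2, 5, 6}. A clique must lie in a single bag of any decomposition, so no decomposition can have width below 4. Hence tw(G) = 4 exactly.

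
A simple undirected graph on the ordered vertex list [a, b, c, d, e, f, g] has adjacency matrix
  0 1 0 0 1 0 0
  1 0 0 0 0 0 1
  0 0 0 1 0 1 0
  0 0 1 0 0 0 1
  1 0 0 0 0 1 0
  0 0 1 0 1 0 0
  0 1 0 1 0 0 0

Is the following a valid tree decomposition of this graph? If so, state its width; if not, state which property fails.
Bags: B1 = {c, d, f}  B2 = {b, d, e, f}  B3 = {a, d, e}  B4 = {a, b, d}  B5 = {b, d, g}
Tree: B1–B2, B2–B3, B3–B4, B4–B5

No — bags containing vertex b are not connected in the tree.

A tree decomposition must satisfy three properties: every vertex lies in some bag; for every edge, both endpoints lie together in some bag; and for every vertex, the bags containing it form a connected subtree. Here bags containing vertex b are not connected in the tree, so the decomposition is invalid.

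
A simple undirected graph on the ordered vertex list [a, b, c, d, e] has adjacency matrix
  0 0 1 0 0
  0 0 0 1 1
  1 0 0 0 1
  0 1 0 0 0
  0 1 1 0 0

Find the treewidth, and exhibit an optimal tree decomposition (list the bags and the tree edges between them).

Every bag has size at most 2, so the width is 2 − 1 = 1 and tw(G) ≤ 1. G has an edge, so its treewidth is at least 1. Therefore the treewidth is 1.

Treewidth 1.
One optimal decomposition is:
Bags: B1 = {b, d}  B2 = {b, e}  B3 = {c, e}  B4 = {a, c}
Tree: B1–B2, B2–B3, B3–B4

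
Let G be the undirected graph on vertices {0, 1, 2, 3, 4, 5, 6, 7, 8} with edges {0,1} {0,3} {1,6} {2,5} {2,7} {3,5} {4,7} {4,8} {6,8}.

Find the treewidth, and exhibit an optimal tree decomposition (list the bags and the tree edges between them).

Every bag has size at most 3, so the width is 3 − 1 = 2 and tw(G) ≤ 2. Since 6–8–4–7–2–5–3–0–1–6 is a cycle in G, G is not acyclic. Forests are exactly the graphs of treewidth ≤ 1, so tw(G) ≥ 2. Therefore the treewidth is 2.

Treewidth 2.
One optimal decomposition is:
Bags: B1 = {4, 6, 8}  B2 = {4, 6, 7}  B3 = {2, 6, 7}  B4 = {2, 5, 6}  B5 = {3, 5, 6}  B6 = {0, 3, 6}  B7 = {0, 1, 6}
Tree: B1–B2, B2–B3, B3–B4, B4–B5, B5–B6, B6–B7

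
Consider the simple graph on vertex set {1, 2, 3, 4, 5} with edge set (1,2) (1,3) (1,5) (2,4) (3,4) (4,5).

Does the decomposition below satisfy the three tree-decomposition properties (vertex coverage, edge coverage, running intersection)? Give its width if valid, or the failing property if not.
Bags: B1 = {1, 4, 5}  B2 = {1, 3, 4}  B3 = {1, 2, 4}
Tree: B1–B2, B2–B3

Every vertex of G appears in some bag (union = {1, 2, 3, 4, 5}); every edge is covered by a bag; and for each vertex v the set of bags containing v is connected in the bag tree. The decomposition is therefore valid. The largest bag has 3 vertices, so the width is 2.

Yes; width 2.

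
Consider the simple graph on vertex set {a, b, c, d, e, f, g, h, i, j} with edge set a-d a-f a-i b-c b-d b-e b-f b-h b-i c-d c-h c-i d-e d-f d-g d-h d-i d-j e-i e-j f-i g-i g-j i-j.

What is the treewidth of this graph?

3

A width-3 tree decomposition is:
Bags: B1 = {b, c, d, h}  B2 = {b, c, d, i}  B3 = {b, d, f, i}  B4 = {b, d, e, i}  B5 = {d, e, i, j}  B6 = {a, d, f, i}  B7 = {d, g, i, j}
Tree: B1–B2, B2–B3, B3–B4, B4–B5, B3–B6, B5–B7
The largest bag has 4 vertices, giving width 3; this decomposition certifies tw(G) ≤ 3. Conversely, {b, c, d, h} is a clique of size 4, and the vertices of any clique must share a bag in every tree decomposition; so some bag has ≥ 4 vertices and tw(G) ≥ 3. Therefore the treewidth is 3.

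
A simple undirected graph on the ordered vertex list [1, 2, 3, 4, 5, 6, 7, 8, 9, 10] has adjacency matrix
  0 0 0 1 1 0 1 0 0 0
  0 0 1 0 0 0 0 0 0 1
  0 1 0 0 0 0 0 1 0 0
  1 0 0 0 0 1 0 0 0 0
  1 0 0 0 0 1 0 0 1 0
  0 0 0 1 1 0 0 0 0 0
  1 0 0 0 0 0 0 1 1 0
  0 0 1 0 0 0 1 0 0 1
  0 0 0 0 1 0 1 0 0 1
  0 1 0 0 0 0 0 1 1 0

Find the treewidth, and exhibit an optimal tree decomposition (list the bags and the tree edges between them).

Treewidth 2.
Bags: B1 = {1, 4, 6}  B2 = {1, 5, 6}  B3 = {1, 5, 7}  B4 = {5, 7, 9}  B5 = {7, 8, 9}  B6 = {8, 9, 10}  B7 = {3, 8, 10}  B8 = {2, 3, 10}
Tree: B1–B2, B2–B3, B3–B4, B4–B5, B5–B6, B6–B7, B7–B8

The largest bag has 3 vertices, giving width 2; this decomposition certifies tw(G) ≤ 2. Since 4–6–5–1–4 is a cycle in G, G is not acyclic. Forests are exactly the graphs of treewidth ≤ 1, so tw(G) ≥ 2. Hence tw(G) = 2 exactly.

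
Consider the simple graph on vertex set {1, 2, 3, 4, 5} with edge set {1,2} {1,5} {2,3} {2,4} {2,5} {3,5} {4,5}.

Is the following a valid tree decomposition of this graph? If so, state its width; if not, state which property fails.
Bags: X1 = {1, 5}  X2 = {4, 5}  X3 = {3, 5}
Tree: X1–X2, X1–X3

A tree decomposition must satisfy three properties: every vertex lies in some bag; for every edge, both endpoints lie together in some bag; and for every vertex, the bags containing it form a connected subtree. Here vertex 2 appears in no bag, so the decomposition is invalid.

No — vertex 2 appears in no bag.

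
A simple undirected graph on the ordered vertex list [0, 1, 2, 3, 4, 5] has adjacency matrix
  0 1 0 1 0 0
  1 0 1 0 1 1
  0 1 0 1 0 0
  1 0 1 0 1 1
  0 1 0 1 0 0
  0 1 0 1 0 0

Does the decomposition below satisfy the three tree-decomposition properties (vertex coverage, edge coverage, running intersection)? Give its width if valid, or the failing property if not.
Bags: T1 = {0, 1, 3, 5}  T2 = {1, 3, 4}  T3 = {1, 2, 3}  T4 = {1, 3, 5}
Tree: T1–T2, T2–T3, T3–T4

No — bags containing vertex 5 are not connected in the tree.

A tree decomposition must satisfy three properties: every vertex lies in some bag; for every edge, both endpoints lie together in some bag; and for every vertex, the bags containing it form a connected subtree. Here bags containing vertex 5 are not connected in the tree, so the decomposition is invalid.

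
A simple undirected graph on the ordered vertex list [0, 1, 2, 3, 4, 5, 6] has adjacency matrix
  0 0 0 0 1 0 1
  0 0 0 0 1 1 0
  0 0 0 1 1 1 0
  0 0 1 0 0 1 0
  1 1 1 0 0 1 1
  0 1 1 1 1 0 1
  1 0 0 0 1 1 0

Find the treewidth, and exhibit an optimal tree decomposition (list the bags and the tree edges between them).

Treewidth 2.
One such decomposition:
Bags: B1 = {4, 5, 6}  B2 = {2, 4, 5}  B3 = {1, 4, 5}  B4 = {0, 4, 6}  B5 = {2, 3, 5}
Tree: B1–B2, B1–B3, B1–B4, B2–B5

The largest bag has 3 vertices, giving width 2; this decomposition certifies tw(G) ≤ 2. On the other hand G contains the 3-clique {2, 3, 5}. A clique must lie in a single bag of any decomposition, so no decomposition can have width below 2. Hence tw(G) = 2 exactly.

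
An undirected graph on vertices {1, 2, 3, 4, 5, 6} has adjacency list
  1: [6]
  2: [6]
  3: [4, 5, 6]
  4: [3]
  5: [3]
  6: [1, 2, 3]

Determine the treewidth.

1

A width-1 tree decomposition is:
Bags: B1 = {2, 6}  B2 = {3, 6}  B3 = {1, 6}  B4 = {3, 5}  B5 = {3, 4}
Tree: B1–B2, B2–B3, B2–B4, B4–B5
Every bag has size at most 2, so the width is 2 − 1 = 1 and tw(G) ≤ 1. G has an edge, so its treewidth is at least 1. Combining the bounds, tw(G) = 1.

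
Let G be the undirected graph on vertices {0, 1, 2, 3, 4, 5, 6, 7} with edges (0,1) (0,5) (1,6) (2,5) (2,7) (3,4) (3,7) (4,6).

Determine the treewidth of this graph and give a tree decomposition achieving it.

Treewidth 2.
One such decomposition:
Bags: B1 = {2, 3, 7}  B2 = {2, 3, 5}  B3 = {0, 3, 5}  B4 = {0, 1, 3}  B5 = {1, 3, 6}  B6 = {3, 4, 6}
Tree: B1–B2, B2–B3, B3–B4, B4–B5, B5–B6

The largest bag has 3 vertices, giving width 2; this decomposition certifies tw(G) ≤ 2. The edges 3–7–2–5–0–1–6–4–3 form a cycle, so G is not a tree and its treewidth is at least 2. Hence tw(G) = 2 exactly.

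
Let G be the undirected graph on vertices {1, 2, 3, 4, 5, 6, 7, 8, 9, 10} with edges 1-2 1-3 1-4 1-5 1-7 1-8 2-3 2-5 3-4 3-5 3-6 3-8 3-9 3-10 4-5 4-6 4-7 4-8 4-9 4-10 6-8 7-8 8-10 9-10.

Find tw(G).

A width-3 tree decomposition is:
Bags: B1 = {1, 3, 4, 8}  B2 = {1, 3, 4, 5}  B3 = {1, 2, 3, 5}  B4 = {3, 4, 6, 8}  B5 = {3, 4, 8, 10}  B6 = {1, 4, 7, 8}  B7 = {3, 4, 9, 10}
Tree: B1–B2, B2–B3, B1–B4, B1–B5, B1–B6, B5–B7
The largest bag has 4 vertices, giving width 3; this decomposition certifies tw(G) ≤ 3. Conversely, {1, 2, 3, 5} is a clique of size 4, and the vertices of any clique must share a bag in every tree decomposition; so some bag has ≥ 4 vertices and tw(G) ≥ 3. The upper and lower bounds meet at 3, so that is the treewidth.

3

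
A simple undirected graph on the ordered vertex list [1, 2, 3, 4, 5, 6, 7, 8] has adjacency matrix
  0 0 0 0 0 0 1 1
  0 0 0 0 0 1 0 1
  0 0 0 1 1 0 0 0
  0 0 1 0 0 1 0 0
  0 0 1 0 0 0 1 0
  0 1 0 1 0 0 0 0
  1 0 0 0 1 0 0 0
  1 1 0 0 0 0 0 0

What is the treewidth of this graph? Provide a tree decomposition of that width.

Treewidth 2.
Bags: B1 = {1, 5, 7}  B2 = {1, 3, 5}  B3 = {1, 3, 4}  B4 = {1, 4, 6}  B5 = {1, 2, 6}  B6 = {1, 2, 8}
Tree: B1–B2, B2–B3, B3–B4, B4–B5, B5–B6

Every bag has size at most 3, so the width is 3 − 1 = 2 and tw(G) ≤ 2. The edges 1–7–5–3–4–6–2–8–1 form a cycle, so G is not a tree and its treewidth is at least 2. The upper and lower bounds meet at 2, so that is the treewidth.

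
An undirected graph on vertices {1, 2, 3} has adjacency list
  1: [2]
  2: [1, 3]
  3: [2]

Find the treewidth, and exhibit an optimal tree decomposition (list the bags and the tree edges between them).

Treewidth 1.
One optimal decomposition is:
Bags: B1 = {1, 2}  B2 = {2, 3}
Tree: B1–B2

Every bag has size at most 2, so the width is 2 − 1 = 1 and tw(G) ≤ 1. Any graph with an edge has treewidth ≥ 1, and G has the edge 1–2. The upper and lower bounds meet at 1, so that is the treewidth.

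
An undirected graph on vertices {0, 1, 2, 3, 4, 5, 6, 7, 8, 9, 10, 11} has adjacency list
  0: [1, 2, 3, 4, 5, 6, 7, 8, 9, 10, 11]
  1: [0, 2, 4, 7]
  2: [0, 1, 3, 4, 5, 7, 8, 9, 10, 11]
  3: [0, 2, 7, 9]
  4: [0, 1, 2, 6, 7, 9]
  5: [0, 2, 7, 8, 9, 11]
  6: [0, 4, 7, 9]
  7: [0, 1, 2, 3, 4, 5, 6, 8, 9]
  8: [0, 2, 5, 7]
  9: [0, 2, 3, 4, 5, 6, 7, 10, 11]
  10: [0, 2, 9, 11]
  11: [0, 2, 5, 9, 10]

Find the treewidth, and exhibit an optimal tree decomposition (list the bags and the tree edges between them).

Each bag holds 5 vertices, so the decomposition has width 4, which upper-bounds the treewidth. On the other hand G contains the 5-clique {0, 2, 9, 10, 11}. A clique must lie in a single bag of any decomposition, so no decomposition can have width below 4. The upper and lower bounds meet at 4, so that is the treewidth.

Treewidth 4.
Bags: B1 = {0, 2, 3, 7, 9}  B2 = {0, 2, 5, 7, 9}  B3 = {0, 2, 4, 7, 9}  B4 = {0, 4, 6, 7, 9}  B5 = {0, 2, 5, 9, 11}  B6 = {0, 2, 9, 10, 11}  B7 = {0, 2, 5, 7, 8}  B8 = {0, 1, 2, 4, 7}
Tree: B1–B2, B2–B3, B3–B4, B2–B5, B5–B6, B2–B7, B3–B8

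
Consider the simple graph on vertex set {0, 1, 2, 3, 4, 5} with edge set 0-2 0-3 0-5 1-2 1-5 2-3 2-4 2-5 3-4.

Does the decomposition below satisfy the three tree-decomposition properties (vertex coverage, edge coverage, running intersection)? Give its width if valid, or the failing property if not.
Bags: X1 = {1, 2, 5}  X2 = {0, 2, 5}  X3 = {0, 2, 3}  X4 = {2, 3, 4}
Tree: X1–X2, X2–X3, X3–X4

Checking the three conditions: (i) the bags cover all of {0, 1, 2, 3, 4, 5}; (ii) for each edge, some bag contains both endpoints; (iii) the bags containing any fixed vertex form a subtree. All hold, so the decomposition is valid with width 3 − 1 = 2.

Yes; width 2.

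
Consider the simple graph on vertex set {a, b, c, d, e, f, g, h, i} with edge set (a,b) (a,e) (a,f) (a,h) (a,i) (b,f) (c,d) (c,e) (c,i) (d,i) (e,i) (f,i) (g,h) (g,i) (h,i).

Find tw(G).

2

A width-2 tree decomposition is:
Bags: B1 = {a, h, i}  B2 = {a, f, i}  B3 = {a, e, i}  B4 = {g, h, i}  B5 = {a, b, f}  B6 = {c, e, i}  B7 = {c, d, i}
Tree: B1–B2, B1–B3, B1–B4, B2–B5, B3–B6, B6–B7
The largest bag has 3 vertices, giving width 2; this decomposition certifies tw(G) ≤ 2. For the lower bound, the 3 vertices {a, b, f} are pairwise adjacent, and any tree decomposition puts a clique entirely inside one bag — forcing width ≥ 2. The upper and lower bounds meet at 2, so that is the treewidth.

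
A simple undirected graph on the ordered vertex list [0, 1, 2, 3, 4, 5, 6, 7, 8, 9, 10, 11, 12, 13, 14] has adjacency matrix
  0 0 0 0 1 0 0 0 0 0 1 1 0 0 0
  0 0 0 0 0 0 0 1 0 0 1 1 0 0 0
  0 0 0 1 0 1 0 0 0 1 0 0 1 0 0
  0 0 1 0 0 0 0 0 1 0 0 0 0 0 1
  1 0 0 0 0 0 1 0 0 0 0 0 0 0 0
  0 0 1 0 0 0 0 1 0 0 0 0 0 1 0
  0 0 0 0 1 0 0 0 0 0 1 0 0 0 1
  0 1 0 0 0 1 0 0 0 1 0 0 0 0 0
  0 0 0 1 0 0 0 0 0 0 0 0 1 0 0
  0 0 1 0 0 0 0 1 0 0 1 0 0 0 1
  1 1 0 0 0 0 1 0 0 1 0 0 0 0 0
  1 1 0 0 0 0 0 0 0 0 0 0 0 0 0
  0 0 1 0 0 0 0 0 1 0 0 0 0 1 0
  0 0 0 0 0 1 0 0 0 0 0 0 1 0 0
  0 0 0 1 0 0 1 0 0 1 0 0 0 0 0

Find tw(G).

3

A width-3 tree decomposition is:
Bags: B1 = {0, 1, 4, 11}  B2 = {0, 1, 4, 10}  B3 = {1, 4, 6, 10}  B4 = {1, 6, 7, 10}  B5 = {6, 7, 9, 10}  B6 = {6, 7, 9, 14}  B7 = {5, 7, 9, 14}  B8 = {2, 5, 9, 14}  B9 = {2, 3, 5, 14}  B10 = {2, 3, 5, 13}  B11 = {2, 3, 12, 13}  B12 = {3, 8, 12, 13}
Tree: B1–B2, B2–B3, B3–B4, B4–B5, B5–B6, B6–B7, B7–B8, B8–B9, B9–B10, B10–B11, B11–B12
Each bag holds 4 vertices, so the decomposition has width 3, which upper-bounds the treewidth. For the lower bound: the 4 vertex sets {0,4,11}, {1}, {10}, {6,7,9,14} are disjoint, each induces a connected subgraph, and every pair is joined by at least one edge of G. Contracting each set to a single vertex therefore yields K_{4} as a minor, and since treewidth is minor-monotone, tw(G) ≥ tw(K_{4}) = 3. The upper and lower bounds meet at 3, so that is the treewidth.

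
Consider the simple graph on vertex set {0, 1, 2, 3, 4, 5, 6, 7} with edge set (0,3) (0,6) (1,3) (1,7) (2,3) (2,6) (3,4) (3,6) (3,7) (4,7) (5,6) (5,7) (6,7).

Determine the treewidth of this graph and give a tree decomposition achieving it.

Treewidth 2.
Bags: B1 = {3, 6, 7}  B2 = {2, 3, 6}  B3 = {5, 6, 7}  B4 = {0, 3, 6}  B5 = {1, 3, 7}  B6 = {3, 4, 7}
Tree: B1–B2, B1–B3, B2–B4, B1–B5, B5–B6

Each bag holds 3 vertices, so the decomposition has width 2, which upper-bounds the treewidth. On the other hand G contains the 3-clique {1, 3, 7}. A clique must lie in a single bag of any decomposition, so no decomposition can have width below 2. The upper and lower bounds meet at 2, so that is the treewidth.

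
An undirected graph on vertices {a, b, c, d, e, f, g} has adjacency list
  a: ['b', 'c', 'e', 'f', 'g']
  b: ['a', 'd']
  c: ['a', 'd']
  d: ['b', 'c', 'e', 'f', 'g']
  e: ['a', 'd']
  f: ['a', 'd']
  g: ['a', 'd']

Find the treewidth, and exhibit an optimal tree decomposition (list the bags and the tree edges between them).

Treewidth 2.
One optimal decomposition is:
Bags: B1 = {a, d, e}  B2 = {a, c, d}  B3 = {a, b, d}  B4 = {a, d, f}  B5 = {a, d, g}
Tree: B1–B2, B2–B3, B3–B4, B4–B5

Each bag holds 3 vertices, so the decomposition has width 2, which upper-bounds the treewidth. For the lower bound, G contains the cycle d–e–a–c–d, so G is not a forest; only forests have treewidth ≤ 1, hence tw(G) ≥ 2. The upper and lower bounds meet at 2, so that is the treewidth.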